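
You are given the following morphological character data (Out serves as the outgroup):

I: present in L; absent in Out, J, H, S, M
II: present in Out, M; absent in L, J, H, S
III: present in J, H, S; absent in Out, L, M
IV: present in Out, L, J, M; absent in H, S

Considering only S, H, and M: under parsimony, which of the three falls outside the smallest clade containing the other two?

M

Character polarity is set by the outgroup: the derived state is whichever differs from the outgroup's state, so for II, IV the derived state is 'absent', and for the remaining characters it is 'present'.
I (derived state 'present') is unique to L (autapomorphy; uninformative for grouping).
Only H, J, L, and S show the derived state 'absent' for II, supporting them as a clade.
III (derived state 'present') is shared by H, J, and S — a synapomorphy uniting that clade.
IV: derived state 'absent' in H and S only — synapomorphy for {H, S}.
Most parsimonious ingroup topology: ((L,(J,(H,S))),M).
S and H share a more recent common ancestor with each other than either does with M, so M is the least closely related of the three.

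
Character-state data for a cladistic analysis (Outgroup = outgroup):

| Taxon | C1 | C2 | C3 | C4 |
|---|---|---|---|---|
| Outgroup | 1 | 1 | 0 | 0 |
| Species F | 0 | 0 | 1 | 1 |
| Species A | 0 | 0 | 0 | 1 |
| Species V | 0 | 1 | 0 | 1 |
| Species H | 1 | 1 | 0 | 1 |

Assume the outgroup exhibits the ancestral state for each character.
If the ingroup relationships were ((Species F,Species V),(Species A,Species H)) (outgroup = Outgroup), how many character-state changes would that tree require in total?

6

Map each character onto ((Species F,Species V),(Species A,Species H)) (rooted by Outgroup) and count the minimum state changes it requires (Fitch parsimony):
C1: 2; C2: 2; C3: 1; C4: 1.
Total tree length = 6.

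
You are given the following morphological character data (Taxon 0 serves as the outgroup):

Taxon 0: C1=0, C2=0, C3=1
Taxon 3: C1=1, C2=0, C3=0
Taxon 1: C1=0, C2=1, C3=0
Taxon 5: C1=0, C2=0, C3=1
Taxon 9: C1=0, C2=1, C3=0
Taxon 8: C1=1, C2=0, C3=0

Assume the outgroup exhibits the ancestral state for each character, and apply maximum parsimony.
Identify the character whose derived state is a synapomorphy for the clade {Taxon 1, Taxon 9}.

C2

Character polarity is set by the outgroup: the derived state is whichever differs from the outgroup's state, so for C3 the derived state is '0', and for the remaining characters it is '1'.
Only Taxon 3 and Taxon 8 show the derived state '1' for C1, supporting them as a clade.
Only Taxon 1 and Taxon 9 show the derived state '1' for C2, supporting them as a clade.
Only Taxon 1, Taxon 3, Taxon 8, and Taxon 9 show the derived state '0' for C3, supporting them as a clade.
Most parsimonious ingroup topology: (((Taxon 3,Taxon 8),(Taxon 1,Taxon 9)),Taxon 5).
The clade {Taxon 1, Taxon 9} is supported by C2: its derived state '1' occurs in exactly those taxa and in no other taxon (including the outgroup).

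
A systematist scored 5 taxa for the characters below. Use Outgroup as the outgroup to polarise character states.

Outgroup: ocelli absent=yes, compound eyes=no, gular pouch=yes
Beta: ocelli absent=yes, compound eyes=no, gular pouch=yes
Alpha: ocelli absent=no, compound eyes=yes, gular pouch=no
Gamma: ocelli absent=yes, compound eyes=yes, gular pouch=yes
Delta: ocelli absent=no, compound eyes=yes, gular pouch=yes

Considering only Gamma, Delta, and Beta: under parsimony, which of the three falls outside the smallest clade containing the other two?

Beta

Character polarity is set by the outgroup: the derived state is whichever differs from the outgroup's state, so for ocelli absent, gular pouch the derived state is 'no', and for the remaining characters it is 'yes'.
ocelli absent: derived state 'no' in Alpha and Delta only — synapomorphy for {Alpha, Delta}.
compound eyes: derived state 'yes' in Alpha, Delta, and Gamma only — synapomorphy for {Alpha, Delta, Gamma}.
gular pouch (derived state 'no') is unique to Alpha (autapomorphy; uninformative for grouping).
Most parsimonious ingroup topology: (Beta,((Alpha,Delta),Gamma)).
Gamma and Delta share a more recent common ancestor with each other than either does with Beta, so Beta is the least closely related of the three.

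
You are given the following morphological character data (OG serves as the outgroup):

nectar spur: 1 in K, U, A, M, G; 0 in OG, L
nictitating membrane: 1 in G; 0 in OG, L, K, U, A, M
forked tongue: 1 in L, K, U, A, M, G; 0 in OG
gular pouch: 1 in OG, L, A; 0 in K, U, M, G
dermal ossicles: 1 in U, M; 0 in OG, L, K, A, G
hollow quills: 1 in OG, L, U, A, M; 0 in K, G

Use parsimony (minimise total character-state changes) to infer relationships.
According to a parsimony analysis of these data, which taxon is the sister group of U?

M

Character polarity is set by the outgroup: the derived state is whichever differs from the outgroup's state, so for gular pouch, hollow quills the derived state is '0', and for the remaining characters it is '1'.
nectar spur (derived state '1') is shared by A, G, K, M, and U — a synapomorphy uniting that clade.
nictitating membrane (derived state '1') is unique to G (autapomorphy; uninformative for grouping).
forked tongue (derived state '1') is shared by all ingroup taxa — unites the whole ingroup.
Only G, K, M, and U show the derived state '0' for gular pouch, supporting them as a clade.
dermal ossicles (derived state '1') is shared by M and U — a synapomorphy uniting that clade.
Only G and K show the derived state '0' for hollow quills, supporting them as a clade.
Most parsimonious ingroup topology: (L,(((K,G),(U,M)),A)).
U and M form a cherry on this tree, so they are sister taxa.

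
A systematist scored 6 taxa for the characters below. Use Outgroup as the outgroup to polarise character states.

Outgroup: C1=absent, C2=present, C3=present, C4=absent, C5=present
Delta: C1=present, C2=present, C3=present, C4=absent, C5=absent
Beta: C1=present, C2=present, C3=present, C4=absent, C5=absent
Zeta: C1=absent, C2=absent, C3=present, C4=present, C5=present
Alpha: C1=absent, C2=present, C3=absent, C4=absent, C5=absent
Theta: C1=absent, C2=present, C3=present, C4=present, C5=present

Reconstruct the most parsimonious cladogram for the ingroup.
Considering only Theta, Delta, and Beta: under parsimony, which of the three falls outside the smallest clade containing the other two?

Character polarity is set by the outgroup: the derived state is whichever differs from the outgroup's state, so for C2, C3, C5 the derived state is 'absent', and for the remaining characters it is 'present'.
Only Beta and Delta show the derived state 'present' for C1, supporting them as a clade.
C2: derived state 'absent' in Zeta only — an autapomorphy, so it tells us nothing about relationships among taxa.
C3 (derived state 'absent') is unique to Alpha (autapomorphy; uninformative for grouping).
C4: derived state 'present' in Theta and Zeta only — synapomorphy for {Theta, Zeta}.
C5 (derived state 'absent') is shared by Alpha, Beta, and Delta — a synapomorphy uniting that clade.
Most parsimonious ingroup topology: (((Delta,Beta),Alpha),(Zeta,Theta)).
Beta and Delta share a more recent common ancestor with each other than either does with Theta, so Theta is the least closely related of the three.

Theta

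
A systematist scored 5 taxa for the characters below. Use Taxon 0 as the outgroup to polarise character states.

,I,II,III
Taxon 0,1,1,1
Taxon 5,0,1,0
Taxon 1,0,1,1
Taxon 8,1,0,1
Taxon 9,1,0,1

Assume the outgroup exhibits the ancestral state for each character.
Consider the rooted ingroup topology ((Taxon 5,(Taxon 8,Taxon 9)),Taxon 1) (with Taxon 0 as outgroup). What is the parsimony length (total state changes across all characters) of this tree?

4

Map each character onto ((Taxon 5,(Taxon 8,Taxon 9)),Taxon 1) (rooted by Taxon 0) and count the minimum state changes it requires (Fitch parsimony):
I: 2; II: 1; III: 1.
Total tree length = 4.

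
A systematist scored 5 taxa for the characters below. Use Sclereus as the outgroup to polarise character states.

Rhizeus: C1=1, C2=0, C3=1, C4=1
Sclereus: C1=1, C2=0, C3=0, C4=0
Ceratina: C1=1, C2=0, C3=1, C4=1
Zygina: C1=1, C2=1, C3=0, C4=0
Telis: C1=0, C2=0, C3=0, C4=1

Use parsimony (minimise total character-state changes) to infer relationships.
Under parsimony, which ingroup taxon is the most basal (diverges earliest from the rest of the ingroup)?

Zygina

Character polarity is set by the outgroup: the derived state is whichever differs from the outgroup's state, so for C1 the derived state is '0', and for the remaining characters it is '1'.
C1 (derived state '0') is unique to Telis (autapomorphy; uninformative for grouping).
C2: derived state '1' in Zygina only — an autapomorphy, so it tells us nothing about relationships among taxa.
Only Ceratina and Rhizeus show the derived state '1' for C3, supporting them as a clade.
C4: derived state '1' in Ceratina, Rhizeus, and Telis only — synapomorphy for {Ceratina, Rhizeus, Telis}.
Most parsimonious ingroup topology: (((Rhizeus,Ceratina),Telis),Zygina).
Zygina is sister to the clade containing all other ingroup taxa, so it is the earliest-diverging (most basal) ingroup lineage.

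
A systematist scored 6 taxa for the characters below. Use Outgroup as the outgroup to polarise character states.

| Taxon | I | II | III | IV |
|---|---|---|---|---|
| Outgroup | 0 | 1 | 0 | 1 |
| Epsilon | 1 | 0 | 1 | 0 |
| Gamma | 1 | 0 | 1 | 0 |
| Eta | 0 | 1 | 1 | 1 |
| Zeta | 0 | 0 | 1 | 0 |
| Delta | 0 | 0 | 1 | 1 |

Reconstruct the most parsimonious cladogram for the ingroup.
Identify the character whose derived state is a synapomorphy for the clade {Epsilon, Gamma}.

I

Character polarity is set by the outgroup: the derived state is whichever differs from the outgroup's state, so for II, IV the derived state is '0', and for the remaining characters it is '1'.
I (derived state '1') is shared by Epsilon and Gamma — a synapomorphy uniting that clade.
II: derived state '0' in Delta, Epsilon, Gamma, and Zeta only — synapomorphy for {Delta, Epsilon, Gamma, Zeta}.
All ingroup taxa share the derived state '1' for III; it defines the ingroup but does not resolve relationships within it.
IV: derived state '0' in Epsilon, Gamma, and Zeta only — synapomorphy for {Epsilon, Gamma, Zeta}.
Most parsimonious ingroup topology: ((((Epsilon,Gamma),Zeta),Delta),Eta).
The clade {Epsilon, Gamma} is supported by I: its derived state '1' occurs in exactly those taxa and in no other taxon (including the outgroup).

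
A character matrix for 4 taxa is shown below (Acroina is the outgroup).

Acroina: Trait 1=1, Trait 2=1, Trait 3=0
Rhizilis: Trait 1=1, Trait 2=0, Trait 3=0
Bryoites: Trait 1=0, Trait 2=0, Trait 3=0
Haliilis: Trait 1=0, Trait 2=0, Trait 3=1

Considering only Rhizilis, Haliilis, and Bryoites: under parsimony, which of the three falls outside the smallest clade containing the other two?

Character polarity is set by the outgroup: the derived state is whichever differs from the outgroup's state, so for Trait 1, Trait 2 the derived state is '0', and for the remaining characters it is '1'.
Trait 1: derived state '0' in Bryoites and Haliilis only — synapomorphy for {Bryoites, Haliilis}.
Trait 2 (derived state '0') is shared by all ingroup taxa — unites the whole ingroup.
Trait 3 (derived state '1') is unique to Haliilis (autapomorphy; uninformative for grouping).
Most parsimonious ingroup topology: (Rhizilis,(Bryoites,Haliilis)).
Haliilis and Bryoites share a more recent common ancestor with each other than either does with Rhizilis, so Rhizilis is the least closely related of the three.

Rhizilis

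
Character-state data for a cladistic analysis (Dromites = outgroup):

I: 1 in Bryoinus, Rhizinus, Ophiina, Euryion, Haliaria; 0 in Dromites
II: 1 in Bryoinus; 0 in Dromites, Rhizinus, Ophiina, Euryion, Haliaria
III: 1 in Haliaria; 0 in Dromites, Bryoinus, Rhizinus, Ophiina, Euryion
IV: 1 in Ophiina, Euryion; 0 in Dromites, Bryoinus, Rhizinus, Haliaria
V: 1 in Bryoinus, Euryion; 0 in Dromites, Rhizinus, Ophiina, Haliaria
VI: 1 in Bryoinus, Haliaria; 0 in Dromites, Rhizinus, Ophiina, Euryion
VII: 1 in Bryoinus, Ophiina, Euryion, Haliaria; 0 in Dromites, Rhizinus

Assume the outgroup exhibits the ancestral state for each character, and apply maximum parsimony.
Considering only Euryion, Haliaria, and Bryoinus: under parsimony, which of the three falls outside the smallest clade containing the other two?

The outgroup has state '0' for every character, so '1' is the derived state throughout.
All ingroup taxa share the derived state '1' for I; it defines the ingroup but does not resolve relationships within it.
II (derived state '1') is unique to Bryoinus (autapomorphy; uninformative for grouping).
III: derived state '1' in Haliaria only — an autapomorphy, so it tells us nothing about relationships among taxa.
IV (derived state '1') is shared by Euryion and Ophiina — a synapomorphy uniting that clade.
V (state '1') occurs in Bryoinus and Euryion but conflicts with the nesting implied by the other characters — most parsimoniously interpreted as homoplasy.
VI: derived state '1' in Bryoinus and Haliaria only — synapomorphy for {Bryoinus, Haliaria}.
VII (derived state '1') is shared by Bryoinus, Euryion, Haliaria, and Ophiina — a synapomorphy uniting that clade.
Most parsimonious ingroup topology: (((Bryoinus,Haliaria),(Ophiina,Euryion)),Rhizinus).
Bryoinus and Haliaria share a more recent common ancestor with each other than either does with Euryion, so Euryion is the least closely related of the three.

Euryion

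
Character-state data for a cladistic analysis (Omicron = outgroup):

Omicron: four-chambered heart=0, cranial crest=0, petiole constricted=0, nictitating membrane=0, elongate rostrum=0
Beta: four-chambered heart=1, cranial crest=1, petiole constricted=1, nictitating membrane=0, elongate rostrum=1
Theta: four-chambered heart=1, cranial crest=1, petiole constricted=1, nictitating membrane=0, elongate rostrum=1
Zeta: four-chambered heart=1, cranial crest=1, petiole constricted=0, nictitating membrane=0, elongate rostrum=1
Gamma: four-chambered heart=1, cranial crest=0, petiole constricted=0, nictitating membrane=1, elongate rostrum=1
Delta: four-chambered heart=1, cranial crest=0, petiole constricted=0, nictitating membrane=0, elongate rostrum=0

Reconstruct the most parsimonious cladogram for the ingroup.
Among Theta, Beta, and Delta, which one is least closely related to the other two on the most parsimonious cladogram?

Delta

The outgroup has state '0' for every character, so '1' is the derived state throughout.
All ingroup taxa share the derived state '1' for four-chambered heart; it defines the ingroup but does not resolve relationships within it.
cranial crest: derived state '1' in Beta, Theta, and Zeta only — synapomorphy for {Beta, Theta, Zeta}.
Only Beta and Theta show the derived state '1' for petiole constricted, supporting them as a clade.
nictitating membrane (derived state '1') is unique to Gamma (autapomorphy; uninformative for grouping).
elongate rostrum (derived state '1') is shared by Beta, Gamma, Theta, and Zeta — a synapomorphy uniting that clade.
Most parsimonious ingroup topology: ((((Beta,Theta),Zeta),Gamma),Delta).
Beta and Theta share a more recent common ancestor with each other than either does with Delta, so Delta is the least closely related of the three.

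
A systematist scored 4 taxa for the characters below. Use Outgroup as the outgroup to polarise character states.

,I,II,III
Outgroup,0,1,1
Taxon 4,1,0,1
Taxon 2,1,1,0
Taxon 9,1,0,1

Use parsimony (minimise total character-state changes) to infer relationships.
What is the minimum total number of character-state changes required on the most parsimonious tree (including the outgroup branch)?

Character polarity is set by the outgroup: the derived state is whichever differs from the outgroup's state, so for II, III the derived state is '0', and for the remaining characters it is '1'.
I (derived state '1') is shared by all ingroup taxa — unites the whole ingroup.
Only Taxon 4 and Taxon 9 show the derived state '0' for II, supporting them as a clade.
III: derived state '0' in Taxon 2 only — an autapomorphy, so it tells us nothing about relationships among taxa.
Most parsimonious ingroup topology: ((Taxon 4,Taxon 9),Taxon 2).
Changes per character on this tree: I: 1; II: 1; III: 1.
Total = 3.

3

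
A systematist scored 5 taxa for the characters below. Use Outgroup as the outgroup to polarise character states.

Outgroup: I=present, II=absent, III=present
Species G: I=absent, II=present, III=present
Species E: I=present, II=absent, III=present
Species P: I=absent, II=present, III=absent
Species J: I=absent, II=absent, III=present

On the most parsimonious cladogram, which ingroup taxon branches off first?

Species E

Character polarity is set by the outgroup: the derived state is whichever differs from the outgroup's state, so for I, III the derived state is 'absent', and for the remaining characters it is 'present'.
Only Species G, Species J, and Species P show the derived state 'absent' for I, supporting them as a clade.
II (derived state 'present') is shared by Species G and Species P — a synapomorphy uniting that clade.
III (derived state 'absent') is unique to Species P (autapomorphy; uninformative for grouping).
Most parsimonious ingroup topology: (((Species G,Species P),Species J),Species E).
Species E is sister to the clade containing all other ingroup taxa, so it is the earliest-diverging (most basal) ingroup lineage.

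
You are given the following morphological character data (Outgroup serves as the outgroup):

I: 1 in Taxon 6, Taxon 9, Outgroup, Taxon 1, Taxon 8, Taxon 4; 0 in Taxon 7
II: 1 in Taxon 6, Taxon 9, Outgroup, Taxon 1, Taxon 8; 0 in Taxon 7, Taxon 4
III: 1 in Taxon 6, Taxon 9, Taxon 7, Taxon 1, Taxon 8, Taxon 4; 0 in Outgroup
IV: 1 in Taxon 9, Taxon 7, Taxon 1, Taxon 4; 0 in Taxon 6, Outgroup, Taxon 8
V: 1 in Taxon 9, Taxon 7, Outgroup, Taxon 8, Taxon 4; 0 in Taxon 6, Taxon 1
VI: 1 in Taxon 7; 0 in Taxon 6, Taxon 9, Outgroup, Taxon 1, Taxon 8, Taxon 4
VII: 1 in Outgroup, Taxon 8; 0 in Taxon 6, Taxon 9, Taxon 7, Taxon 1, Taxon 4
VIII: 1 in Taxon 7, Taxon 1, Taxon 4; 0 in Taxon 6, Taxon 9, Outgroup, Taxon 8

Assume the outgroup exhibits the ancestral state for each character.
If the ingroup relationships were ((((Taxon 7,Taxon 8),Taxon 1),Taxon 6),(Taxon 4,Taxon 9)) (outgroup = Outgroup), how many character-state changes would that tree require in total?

Map each character onto ((((Taxon 7,Taxon 8),Taxon 1),Taxon 6),(Taxon 4,Taxon 9)) (rooted by Outgroup) and count the minimum state changes it requires (Fitch parsimony):
I: 1; II: 2; III: 1; IV: 3; V: 2; VI: 1; VII: 2; VIII: 3.
Total tree length = 15.

15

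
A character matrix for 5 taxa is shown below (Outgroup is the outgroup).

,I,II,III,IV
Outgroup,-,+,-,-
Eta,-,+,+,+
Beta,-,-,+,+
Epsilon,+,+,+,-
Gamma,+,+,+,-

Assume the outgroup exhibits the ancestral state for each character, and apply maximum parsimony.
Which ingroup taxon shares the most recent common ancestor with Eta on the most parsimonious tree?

Character polarity is set by the outgroup: the derived state is whichever differs from the outgroup's state, so for II the derived state is '-', and for the remaining characters it is '+'.
I: derived state '+' in Epsilon and Gamma only — synapomorphy for {Epsilon, Gamma}.
II (derived state '-') is unique to Beta (autapomorphy; uninformative for grouping).
All ingroup taxa share the derived state '+' for III; it defines the ingroup but does not resolve relationships within it.
Only Beta and Eta show the derived state '+' for IV, supporting them as a clade.
Most parsimonious ingroup topology: ((Eta,Beta),(Epsilon,Gamma)).
Eta and Beta form a cherry on this tree, so they are sister taxa.

Beta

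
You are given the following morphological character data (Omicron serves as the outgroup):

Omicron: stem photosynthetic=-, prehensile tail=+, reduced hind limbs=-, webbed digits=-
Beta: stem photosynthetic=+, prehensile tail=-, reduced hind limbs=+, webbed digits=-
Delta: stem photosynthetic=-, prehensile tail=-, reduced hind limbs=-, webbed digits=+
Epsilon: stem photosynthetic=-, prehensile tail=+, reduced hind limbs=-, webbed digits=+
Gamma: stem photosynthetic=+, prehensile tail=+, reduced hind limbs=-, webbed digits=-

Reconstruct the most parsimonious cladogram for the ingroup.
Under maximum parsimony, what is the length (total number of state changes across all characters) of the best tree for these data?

Character polarity is set by the outgroup: the derived state is whichever differs from the outgroup's state, so for prehensile tail the derived state is '-', and for the remaining characters it is '+'.
stem photosynthetic: derived state '+' in Beta and Gamma only — synapomorphy for {Beta, Gamma}.
prehensile tail groups Beta and Delta, which is incompatible with the clades supported by the remaining characters; treating it as convergent (homoplasy) costs fewer steps than any alternative tree.
reduced hind limbs (derived state '+') is unique to Beta (autapomorphy; uninformative for grouping).
webbed digits: derived state '+' in Delta and Epsilon only — synapomorphy for {Delta, Epsilon}.
Most parsimonious ingroup topology: ((Beta,Gamma),(Delta,Epsilon)).
Changes per character on this tree: stem photosynthetic: 1; prehensile tail: 2; reduced hind limbs: 1; webbed digits: 1.
Total = 5.

5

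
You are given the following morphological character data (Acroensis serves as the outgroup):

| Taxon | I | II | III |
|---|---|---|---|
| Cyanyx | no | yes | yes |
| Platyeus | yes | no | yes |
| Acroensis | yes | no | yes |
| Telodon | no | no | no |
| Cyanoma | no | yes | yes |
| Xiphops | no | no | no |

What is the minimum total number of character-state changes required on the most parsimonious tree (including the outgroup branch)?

Character polarity is set by the outgroup: the derived state is whichever differs from the outgroup's state, so for I, III the derived state is 'no', and for the remaining characters it is 'yes'.
I (derived state 'no') is shared by Cyanoma, Cyanyx, Telodon, and Xiphops — a synapomorphy uniting that clade.
II (derived state 'yes') is shared by Cyanoma and Cyanyx — a synapomorphy uniting that clade.
III: derived state 'no' in Telodon and Xiphops only — synapomorphy for {Telodon, Xiphops}.
Most parsimonious ingroup topology: (Platyeus,((Xiphops,Telodon),(Cyanoma,Cyanyx))).
Changes per character on this tree: I: 1; II: 1; III: 1.
Total = 3.

3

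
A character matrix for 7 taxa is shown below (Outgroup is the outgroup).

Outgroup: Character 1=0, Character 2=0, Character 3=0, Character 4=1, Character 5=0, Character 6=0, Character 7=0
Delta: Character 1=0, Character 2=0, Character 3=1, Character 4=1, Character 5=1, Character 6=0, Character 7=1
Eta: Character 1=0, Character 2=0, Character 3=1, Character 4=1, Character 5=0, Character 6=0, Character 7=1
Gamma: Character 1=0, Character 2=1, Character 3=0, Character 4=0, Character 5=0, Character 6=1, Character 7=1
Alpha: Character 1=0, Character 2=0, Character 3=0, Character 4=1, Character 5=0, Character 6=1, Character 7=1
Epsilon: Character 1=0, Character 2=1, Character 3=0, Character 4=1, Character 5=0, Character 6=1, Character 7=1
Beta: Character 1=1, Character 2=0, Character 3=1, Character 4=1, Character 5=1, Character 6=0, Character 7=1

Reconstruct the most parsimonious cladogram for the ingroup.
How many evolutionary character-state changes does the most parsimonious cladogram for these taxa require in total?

Character polarity is set by the outgroup: the derived state is whichever differs from the outgroup's state, so for Character 4 the derived state is '0', and for the remaining characters it is '1'.
Character 1 (derived state '1') is unique to Beta (autapomorphy; uninformative for grouping).
Character 2 (derived state '1') is shared by Epsilon and Gamma — a synapomorphy uniting that clade.
Character 3: derived state '1' in Beta, Delta, and Eta only — synapomorphy for {Beta, Delta, Eta}.
Character 4 (derived state '0') is unique to Gamma (autapomorphy; uninformative for grouping).
Character 5 (derived state '1') is shared by Beta and Delta — a synapomorphy uniting that clade.
Character 6: derived state '1' in Alpha, Epsilon, and Gamma only — synapomorphy for {Alpha, Epsilon, Gamma}.
All ingroup taxa share the derived state '1' for Character 7; it defines the ingroup but does not resolve relationships within it.
Most parsimonious ingroup topology: (((Delta,Beta),Eta),((Gamma,Epsilon),Alpha)).
Changes per character on this tree: Character 1: 1; Character 2: 1; Character 3: 1; Character 4: 1; Character 5: 1; Character 6: 1; Character 7: 1.
Total = 7.

7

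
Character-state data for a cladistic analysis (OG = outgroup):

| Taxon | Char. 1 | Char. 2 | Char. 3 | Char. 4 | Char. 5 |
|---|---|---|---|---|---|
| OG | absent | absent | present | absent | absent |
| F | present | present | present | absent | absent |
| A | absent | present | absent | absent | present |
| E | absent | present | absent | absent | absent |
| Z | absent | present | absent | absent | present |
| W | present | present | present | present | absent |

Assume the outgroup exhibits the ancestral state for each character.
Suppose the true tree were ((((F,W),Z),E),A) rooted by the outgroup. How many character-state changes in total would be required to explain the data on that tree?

7

Map each character onto ((((F,W),Z),E),A) (rooted by OG) and count the minimum state changes it requires (Fitch parsimony):
Char. 1: 1; Char. 2: 1; Char. 3: 2; Char. 4: 1; Char. 5: 2.
Total tree length = 7.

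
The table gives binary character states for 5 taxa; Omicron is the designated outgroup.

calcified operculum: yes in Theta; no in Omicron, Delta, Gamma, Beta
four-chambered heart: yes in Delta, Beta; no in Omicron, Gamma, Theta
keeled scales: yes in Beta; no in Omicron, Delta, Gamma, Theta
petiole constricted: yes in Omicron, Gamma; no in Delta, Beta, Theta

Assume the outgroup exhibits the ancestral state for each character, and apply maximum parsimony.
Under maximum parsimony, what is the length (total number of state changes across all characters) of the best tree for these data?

4

Character polarity is set by the outgroup: the derived state is whichever differs from the outgroup's state, so for petiole constricted the derived state is 'no', and for the remaining characters it is 'yes'.
calcified operculum (derived state 'yes') is unique to Theta (autapomorphy; uninformative for grouping).
Only Beta and Delta show the derived state 'yes' for four-chambered heart, supporting them as a clade.
keeled scales (derived state 'yes') is unique to Beta (autapomorphy; uninformative for grouping).
petiole constricted (derived state 'no') is shared by Beta, Delta, and Theta — a synapomorphy uniting that clade.
Most parsimonious ingroup topology: (((Delta,Beta),Theta),Gamma).
Changes per character on this tree: calcified operculum: 1; four-chambered heart: 1; keeled scales: 1; petiole constricted: 1.
Total = 4.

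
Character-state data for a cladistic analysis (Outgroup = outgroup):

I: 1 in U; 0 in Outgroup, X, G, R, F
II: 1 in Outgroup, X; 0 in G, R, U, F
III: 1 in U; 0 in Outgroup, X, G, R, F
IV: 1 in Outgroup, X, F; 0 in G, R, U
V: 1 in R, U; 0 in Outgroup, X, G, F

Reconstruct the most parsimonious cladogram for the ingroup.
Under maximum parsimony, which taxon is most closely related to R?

Character polarity is set by the outgroup: the derived state is whichever differs from the outgroup's state, so for II, IV the derived state is '0', and for the remaining characters it is '1'.
I: derived state '1' in U only — an autapomorphy, so it tells us nothing about relationships among taxa.
II: derived state '0' in F, G, R, and U only — synapomorphy for {F, G, R, U}.
III: derived state '1' in U only — an autapomorphy, so it tells us nothing about relationships among taxa.
IV (derived state '0') is shared by G, R, and U — a synapomorphy uniting that clade.
V: derived state '1' in R and U only — synapomorphy for {R, U}.
Most parsimonious ingroup topology: (X,((G,(R,U)),F)).
R and U form a cherry on this tree, so they are sister taxa.

U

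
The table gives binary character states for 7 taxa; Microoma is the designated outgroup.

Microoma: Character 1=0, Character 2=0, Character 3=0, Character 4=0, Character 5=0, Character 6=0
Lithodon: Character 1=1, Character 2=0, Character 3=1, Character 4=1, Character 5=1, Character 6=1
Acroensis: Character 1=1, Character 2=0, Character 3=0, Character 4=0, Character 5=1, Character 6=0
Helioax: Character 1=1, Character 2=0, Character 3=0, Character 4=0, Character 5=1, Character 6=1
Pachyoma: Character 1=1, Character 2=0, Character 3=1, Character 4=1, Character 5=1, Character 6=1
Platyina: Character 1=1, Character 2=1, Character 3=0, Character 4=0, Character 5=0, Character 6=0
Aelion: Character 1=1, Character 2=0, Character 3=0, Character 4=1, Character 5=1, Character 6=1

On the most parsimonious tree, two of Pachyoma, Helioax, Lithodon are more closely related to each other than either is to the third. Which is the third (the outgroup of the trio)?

Helioax

The outgroup has state '0' for every character, so '1' is the derived state throughout.
Character 1 (derived state '1') is shared by all ingroup taxa — unites the whole ingroup.
Character 2 (derived state '1') is unique to Platyina (autapomorphy; uninformative for grouping).
Character 3 (derived state '1') is shared by Lithodon and Pachyoma — a synapomorphy uniting that clade.
Character 4: derived state '1' in Aelion, Lithodon, and Pachyoma only — synapomorphy for {Aelion, Lithodon, Pachyoma}.
Character 5: derived state '1' in Acroensis, Aelion, Helioax, Lithodon, and Pachyoma only — synapomorphy for {Acroensis, Aelion, Helioax, Lithodon, Pachyoma}.
Character 6: derived state '1' in Aelion, Helioax, Lithodon, and Pachyoma only — synapomorphy for {Aelion, Helioax, Lithodon, Pachyoma}.
Most parsimonious ingroup topology: (((((Lithodon,Pachyoma),Aelion),Helioax),Acroensis),Platyina).
Pachyoma and Lithodon share a more recent common ancestor with each other than either does with Helioax, so Helioax is the least closely related of the three.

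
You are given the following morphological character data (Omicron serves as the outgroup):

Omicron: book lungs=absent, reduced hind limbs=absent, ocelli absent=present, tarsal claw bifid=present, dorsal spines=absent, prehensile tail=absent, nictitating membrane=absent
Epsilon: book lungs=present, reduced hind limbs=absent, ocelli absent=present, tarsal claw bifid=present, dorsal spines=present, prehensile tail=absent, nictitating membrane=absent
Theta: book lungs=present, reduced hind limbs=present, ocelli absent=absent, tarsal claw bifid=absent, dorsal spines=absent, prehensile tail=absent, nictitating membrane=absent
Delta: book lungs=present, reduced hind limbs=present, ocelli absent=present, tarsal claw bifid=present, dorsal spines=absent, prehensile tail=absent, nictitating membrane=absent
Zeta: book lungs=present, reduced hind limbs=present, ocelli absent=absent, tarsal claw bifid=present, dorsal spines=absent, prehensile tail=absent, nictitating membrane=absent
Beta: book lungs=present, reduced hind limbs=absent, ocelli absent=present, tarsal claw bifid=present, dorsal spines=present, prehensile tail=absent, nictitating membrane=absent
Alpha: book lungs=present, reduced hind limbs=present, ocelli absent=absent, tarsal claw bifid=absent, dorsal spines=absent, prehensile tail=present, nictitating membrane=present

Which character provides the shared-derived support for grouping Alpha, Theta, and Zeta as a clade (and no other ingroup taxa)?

ocelli absent

Character polarity is set by the outgroup: the derived state is whichever differs from the outgroup's state, so for ocelli absent, tarsal claw bifid the derived state is 'absent', and for the remaining characters it is 'present'.
All ingroup taxa share the derived state 'present' for book lungs; it defines the ingroup but does not resolve relationships within it.
reduced hind limbs (derived state 'present') is shared by Alpha, Delta, Theta, and Zeta — a synapomorphy uniting that clade.
ocelli absent (derived state 'absent') is shared by Alpha, Theta, and Zeta — a synapomorphy uniting that clade.
Only Alpha and Theta show the derived state 'absent' for tarsal claw bifid, supporting them as a clade.
dorsal spines: derived state 'present' in Beta and Epsilon only — synapomorphy for {Beta, Epsilon}.
prehensile tail: derived state 'present' in Alpha only — an autapomorphy, so it tells us nothing about relationships among taxa.
nictitating membrane: derived state 'present' in Alpha only — an autapomorphy, so it tells us nothing about relationships among taxa.
Most parsimonious ingroup topology: ((Epsilon,Beta),(((Theta,Alpha),Zeta),Delta)).
The clade {Alpha, Theta, Zeta} is supported by ocelli absent: its derived state 'absent' occurs in exactly those taxa and in no other taxon (including the outgroup).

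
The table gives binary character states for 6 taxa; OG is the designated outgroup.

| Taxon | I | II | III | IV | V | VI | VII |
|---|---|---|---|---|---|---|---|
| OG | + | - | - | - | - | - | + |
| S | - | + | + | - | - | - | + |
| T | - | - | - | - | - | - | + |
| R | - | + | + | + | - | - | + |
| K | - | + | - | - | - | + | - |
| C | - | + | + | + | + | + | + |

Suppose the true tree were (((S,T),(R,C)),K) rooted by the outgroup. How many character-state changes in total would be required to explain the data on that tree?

10

Map each character onto (((S,T),(R,C)),K) (rooted by OG) and count the minimum state changes it requires (Fitch parsimony):
I: 1; II: 2; III: 2; IV: 1; V: 1; VI: 2; VII: 1.
Total tree length = 10.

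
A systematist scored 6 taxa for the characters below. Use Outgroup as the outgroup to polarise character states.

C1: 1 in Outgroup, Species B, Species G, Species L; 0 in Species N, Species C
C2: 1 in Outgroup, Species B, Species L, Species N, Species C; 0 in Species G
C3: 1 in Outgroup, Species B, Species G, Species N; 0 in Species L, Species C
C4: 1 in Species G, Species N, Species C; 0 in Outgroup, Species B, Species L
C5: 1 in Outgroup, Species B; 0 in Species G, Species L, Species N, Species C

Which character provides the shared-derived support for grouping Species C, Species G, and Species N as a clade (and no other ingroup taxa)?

C4

Character polarity is set by the outgroup: the derived state is whichever differs from the outgroup's state, so for C1, C2, C3, C5 the derived state is '0', and for the remaining characters it is '1'.
Only Species C and Species N show the derived state '0' for C1, supporting them as a clade.
C2 (derived state '0') is unique to Species G (autapomorphy; uninformative for grouping).
C3 groups Species C and Species L, which is incompatible with the clades supported by the remaining characters; treating it as convergent (homoplasy) costs fewer steps than any alternative tree.
C4 (derived state '1') is shared by Species C, Species G, and Species N — a synapomorphy uniting that clade.
Only Species C, Species G, Species L, and Species N show the derived state '0' for C5, supporting them as a clade.
Most parsimonious ingroup topology: (Species B,((Species G,(Species N,Species C)),Species L)).
The clade {Species C, Species G, Species N} is supported by C4: its derived state '1' occurs in exactly those taxa and in no other taxon (including the outgroup).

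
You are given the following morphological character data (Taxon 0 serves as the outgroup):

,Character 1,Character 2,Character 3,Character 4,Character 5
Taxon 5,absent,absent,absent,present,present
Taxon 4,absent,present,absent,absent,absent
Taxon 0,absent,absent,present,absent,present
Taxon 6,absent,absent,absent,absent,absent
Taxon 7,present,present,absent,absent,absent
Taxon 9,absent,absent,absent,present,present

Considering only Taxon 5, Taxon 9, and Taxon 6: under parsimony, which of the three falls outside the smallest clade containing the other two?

Character polarity is set by the outgroup: the derived state is whichever differs from the outgroup's state, so for Character 3, Character 5 the derived state is 'absent', and for the remaining characters it is 'present'.
Character 1 (derived state 'present') is unique to Taxon 7 (autapomorphy; uninformative for grouping).
Character 2 (derived state 'present') is shared by Taxon 4 and Taxon 7 — a synapomorphy uniting that clade.
Character 3 (derived state 'absent') is shared by all ingroup taxa — unites the whole ingroup.
Only Taxon 5 and Taxon 9 show the derived state 'present' for Character 4, supporting them as a clade.
Only Taxon 4, Taxon 6, and Taxon 7 show the derived state 'absent' for Character 5, supporting them as a clade.
Most parsimonious ingroup topology: ((Taxon 9,Taxon 5),((Taxon 7,Taxon 4),Taxon 6)).
Taxon 9 and Taxon 5 share a more recent common ancestor with each other than either does with Taxon 6, so Taxon 6 is the least closely related of the three.

Taxon 6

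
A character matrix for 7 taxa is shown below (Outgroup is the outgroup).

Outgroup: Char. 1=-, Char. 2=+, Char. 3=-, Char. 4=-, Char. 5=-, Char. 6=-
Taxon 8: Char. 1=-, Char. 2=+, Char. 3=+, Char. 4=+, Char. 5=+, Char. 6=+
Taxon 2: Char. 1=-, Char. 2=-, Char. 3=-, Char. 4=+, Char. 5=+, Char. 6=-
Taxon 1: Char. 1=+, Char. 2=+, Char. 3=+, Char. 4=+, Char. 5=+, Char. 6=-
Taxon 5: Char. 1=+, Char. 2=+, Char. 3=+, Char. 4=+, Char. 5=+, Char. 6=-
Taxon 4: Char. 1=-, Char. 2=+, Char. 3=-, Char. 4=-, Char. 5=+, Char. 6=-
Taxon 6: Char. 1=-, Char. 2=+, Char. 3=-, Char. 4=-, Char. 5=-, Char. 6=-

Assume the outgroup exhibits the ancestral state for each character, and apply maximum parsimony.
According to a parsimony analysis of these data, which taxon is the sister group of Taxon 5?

Character polarity is set by the outgroup: the derived state is whichever differs from the outgroup's state, so for Char. 2 the derived state is '-', and for the remaining characters it is '+'.
Only Taxon 1 and Taxon 5 show the derived state '+' for Char. 1, supporting them as a clade.
Char. 2: derived state '-' in Taxon 2 only — an autapomorphy, so it tells us nothing about relationships among taxa.
Char. 3 (derived state '+') is shared by Taxon 1, Taxon 5, and Taxon 8 — a synapomorphy uniting that clade.
Char. 4: derived state '+' in Taxon 1, Taxon 2, Taxon 5, and Taxon 8 only — synapomorphy for {Taxon 1, Taxon 2, Taxon 5, Taxon 8}.
Char. 5: derived state '+' in Taxon 1, Taxon 2, Taxon 4, Taxon 5, and Taxon 8 only — synapomorphy for {Taxon 1, Taxon 2, Taxon 4, Taxon 5, Taxon 8}.
Char. 6: derived state '+' in Taxon 8 only — an autapomorphy, so it tells us nothing about relationships among taxa.
Most parsimonious ingroup topology: ((((Taxon 8,(Taxon 1,Taxon 5)),Taxon 2),Taxon 4),Taxon 6).
Taxon 5 and Taxon 1 form a cherry on this tree, so they are sister taxa.

Taxon 1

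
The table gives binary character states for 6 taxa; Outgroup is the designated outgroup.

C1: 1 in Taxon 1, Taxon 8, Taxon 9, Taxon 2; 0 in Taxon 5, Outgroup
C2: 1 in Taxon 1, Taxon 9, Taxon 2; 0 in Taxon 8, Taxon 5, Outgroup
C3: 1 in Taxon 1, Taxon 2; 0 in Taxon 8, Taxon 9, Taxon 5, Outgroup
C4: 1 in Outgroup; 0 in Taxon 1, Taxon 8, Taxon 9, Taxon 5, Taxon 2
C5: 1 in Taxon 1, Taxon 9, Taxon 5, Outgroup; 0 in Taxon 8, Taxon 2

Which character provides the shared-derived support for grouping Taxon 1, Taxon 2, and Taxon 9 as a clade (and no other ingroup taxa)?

C2

Character polarity is set by the outgroup: the derived state is whichever differs from the outgroup's state, so for C4, C5 the derived state is '0', and for the remaining characters it is '1'.
C1: derived state '1' in Taxon 1, Taxon 2, Taxon 8, and Taxon 9 only — synapomorphy for {Taxon 1, Taxon 2, Taxon 8, Taxon 9}.
C2: derived state '1' in Taxon 1, Taxon 2, and Taxon 9 only — synapomorphy for {Taxon 1, Taxon 2, Taxon 9}.
C3 (derived state '1') is shared by Taxon 1 and Taxon 2 — a synapomorphy uniting that clade.
C4 (derived state '0') is shared by all ingroup taxa — unites the whole ingroup.
C5 groups Taxon 2 and Taxon 8, which is incompatible with the clades supported by the remaining characters; treating it as convergent (homoplasy) costs fewer steps than any alternative tree.
Most parsimonious ingroup topology: ((Taxon 8,(Taxon 9,(Taxon 2,Taxon 1))),Taxon 5).
The clade {Taxon 1, Taxon 2, Taxon 9} is supported by C2: its derived state '1' occurs in exactly those taxa and in no other taxon (including the outgroup).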